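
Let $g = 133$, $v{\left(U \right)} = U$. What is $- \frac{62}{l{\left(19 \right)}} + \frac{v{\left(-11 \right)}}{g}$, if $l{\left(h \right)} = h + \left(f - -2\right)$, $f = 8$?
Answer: $- \frac{8565}{3857} \approx -2.2206$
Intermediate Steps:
$l{\left(h \right)} = 10 + h$ ($l{\left(h \right)} = h + \left(8 - -2\right) = h + \left(8 + 2\right) = h + 10 = 10 + h$)
$- \frac{62}{l{\left(19 \right)}} + \frac{v{\left(-11 \right)}}{g} = - \frac{62}{10 + 19} - \frac{11}{133} = - \frac{62}{29} - \frac{11}{133} = - \frac{8565}{3857}$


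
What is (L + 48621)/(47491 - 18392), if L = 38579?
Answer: 87200/29099 ≈ 2.9967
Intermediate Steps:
(L + 48621)/(47491 - 18392) = (38579 + 48621)/(47491 - 18392) = 87200/29099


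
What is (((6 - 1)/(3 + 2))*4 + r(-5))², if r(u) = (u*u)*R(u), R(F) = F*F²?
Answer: 9740641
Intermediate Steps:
R(F) = F³
r(u) = u⁵ (r(u) = (u*u)*u³ = u²*u³ = u⁵)
(((6 - 1)/(3 + 2))*4 + r(-5))² = (((6 - 1)/(3 + 2))*4 + (-5)⁵)² = ((5/5)*4 - 3125)² = ((5*(⅕))*4 - 3125)² = (1*4 - 3125)² = (4 - 3125)² = (-3121)² = 9740641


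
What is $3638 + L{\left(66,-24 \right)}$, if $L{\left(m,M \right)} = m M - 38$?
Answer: $2016$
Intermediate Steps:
$L{\left(m,M \right)} = -38 + M m$ ($L{\left(m,M \right)} = M m - 38 = -38 + M m$)
$3638 + L{\left(66,-24 \right)} = 3638 - 1622 = 2016$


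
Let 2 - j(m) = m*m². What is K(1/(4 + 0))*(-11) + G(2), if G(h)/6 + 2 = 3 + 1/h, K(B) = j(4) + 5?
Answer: 636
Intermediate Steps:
j(m) = 2 - m³ (j(m) = 2 - m*m² = 2 - m³)
K(B) = -57 (K(B) = (2 - 1*4³) + 5 = (2 - 1*64) + 5 = (2 - 64) + 5 = -62 + 5 = -57)
G(h) = 6 + 6/h (G(h) = -12 + 6*(3 + 1/h) = -12 + (18 + 6/h) = 6 + 6/h)
K(1/(4 + 0))*(-11) + G(2) = -57*(-11) + (6 + 6/2) = 627 + (6 + 6*(½)) = 627 + (6 + 3) = 627 + 9 = 636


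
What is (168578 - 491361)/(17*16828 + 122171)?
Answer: -322783/408247 ≈ -0.79066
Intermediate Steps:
(168578 - 491361)/(17*16828 + 122171) = -322783/(286076 + 122171) = -322783/408247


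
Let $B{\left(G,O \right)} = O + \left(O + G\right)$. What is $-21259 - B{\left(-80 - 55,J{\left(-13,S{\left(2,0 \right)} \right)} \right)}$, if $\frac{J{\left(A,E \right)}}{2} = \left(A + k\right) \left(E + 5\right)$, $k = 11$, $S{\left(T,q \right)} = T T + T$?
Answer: $-21036$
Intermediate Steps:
$S{\left(T,q \right)} = T + T^{2}$ ($S{\left(T,q \right)} = T^{2} + T = T + T^{2}$)
$J{\left(A,E \right)} = 2 \left(5 + E\right) \left(11 + A\right)$ ($J{\left(A,E \right)} = 2 \left(A + 11\right) \left(E + 5\right) = 2 \left(11 + A\right) \left(5 + E\right) = 2 \left(5 + E\right) \left(11 + A\right)$)
$B{\left(G,O \right)} = G + 2 O$ ($B{\left(G,O \right)} = O + \left(G + O\right) = G + 2 O$)
$-21259 - B{\left(-80 - 55,J{\left(-13,S{\left(2,0 \right)} \right)} \right)} = -21259 - \left(\left(-80 - 55\right) + 2 \left(110 + 10 \left(-13\right) + 22 \cdot 2 \left(1 + 2\right) + 2 \left(-13\right) 2 \left(1 + 2\right)\right)\right) = -21259 - \left(\left(-80 - 55\right) + 2 \left(110 - 130 + 22 \cdot 2 \cdot 3 + 2 \left(-13\right) 2 \cdot 3\right)\right) = -21259 - \left(-135 + 2 \left(110 - 130 + 22 \cdot 6 + 2 \left(-13\right) 6\right)\right) = -21259 - \left(-135 + 2 \left(110 - 130 + 132 - 156\right)\right) = -21259 - \left(-135 + 2 \left(-44\right)\right) = -21259 - \left(-135 - 88\right) = -21259 - -223 = -21259 + 223 = -21036$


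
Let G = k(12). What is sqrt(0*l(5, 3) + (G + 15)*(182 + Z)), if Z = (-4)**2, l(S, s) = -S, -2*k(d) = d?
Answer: 9*sqrt(22) ≈ 42.214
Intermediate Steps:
k(d) = -d/2
Z = 16
G = -6 (G = -1/2*12 = -6)
sqrt(0*l(5, 3) + (G + 15)*(182 + Z)) = sqrt(0*(-1*5) + (-6 + 15)*(182 + 16)) = sqrt(0*(-5) + 9*198) = sqrt(0 + 1782) = sqrt(1782) = 9*sqrt(22)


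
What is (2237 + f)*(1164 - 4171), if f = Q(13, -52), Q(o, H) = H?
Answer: -6570295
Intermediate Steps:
f = -52
(2237 + f)*(1164 - 4171) = (2237 - 52)*(1164 - 4171) = 2185*(-3007) = -6570295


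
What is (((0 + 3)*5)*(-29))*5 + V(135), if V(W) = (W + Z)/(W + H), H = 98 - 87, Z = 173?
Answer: -158621/73 ≈ -2172.9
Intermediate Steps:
H = 11
V(W) = (173 + W)/(11 + W) (V(W) = (W + 173)/(W + 11) = (173 + W)/(11 + W))
(((0 + 3)*5)*(-29))*5 + V(135) = (((0 + 3)*5)*(-29))*5 + (173 + 135)/(11 + 135) = ((3*5)*(-29))*5 + 308/146 = (15*(-29))*5 + (1/146)*308 = -435*5 + 154/73 = -2175 + 154/73 = -158621/73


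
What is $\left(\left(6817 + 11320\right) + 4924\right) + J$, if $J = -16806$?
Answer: $6255$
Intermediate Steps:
$\left(\left(6817 + 11320\right) + 4924\right) + J = \left(\left(6817 + 11320\right) + 4924\right) - 16806 = \left(18137 + 4924\right) - 16806 = 23061 - 16806 = 6255$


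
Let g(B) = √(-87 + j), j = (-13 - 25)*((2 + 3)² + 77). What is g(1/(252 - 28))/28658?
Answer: I*√3963/28658 ≈ 0.0021967*I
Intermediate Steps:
j = -3876 (j = -38*(5² + 77) = -38*(25 + 77) = -38*102 = -3876)
g(B) = I*√3963 (g(B) = √(-87 - 3876) = √(-3963) = I*√3963)
g(1/(252 - 28))/28658 = (I*√3963)/28658 = (I*√3963)*(1/28658) = I*√3963/28658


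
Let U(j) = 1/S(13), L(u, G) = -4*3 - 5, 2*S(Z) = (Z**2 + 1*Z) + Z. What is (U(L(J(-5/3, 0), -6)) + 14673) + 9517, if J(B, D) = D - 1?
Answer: 4717052/195 ≈ 24190.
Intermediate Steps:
S(Z) = Z + Z**2/2 (S(Z) = ((Z**2 + 1*Z) + Z)/2 = ((Z**2 + Z) + Z)/2 = ((Z + Z**2) + Z)/2 = (Z**2 + 2*Z)/2 = Z + Z**2/2)
J(B, D) = -1 + D
L(u, G) = -17 (L(u, G) = -12 - 5 = -17)
U(j) = 2/195 (U(j) = 1/((1/2)*13*(2 + 13)) = 1/((1/2)*13*15) = 1/(195/2) = 2/195)
(U(L(J(-5/3, 0), -6)) + 14673) + 9517 = (2/195 + 14673) + 9517 = 2861237/195 + 9517 = 4717052/195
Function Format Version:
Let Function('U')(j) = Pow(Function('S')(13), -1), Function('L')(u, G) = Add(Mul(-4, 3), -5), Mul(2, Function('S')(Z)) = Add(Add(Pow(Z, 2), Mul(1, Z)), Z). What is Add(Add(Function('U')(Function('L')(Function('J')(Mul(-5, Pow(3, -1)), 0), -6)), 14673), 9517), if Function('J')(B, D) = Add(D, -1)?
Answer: Rational(4717052, 195) ≈ 24190.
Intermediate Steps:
Function('S')(Z) = Add(Z, Mul(Rational(1, 2), Pow(Z, 2))) (Function('S')(Z) = Mul(Rational(1, 2), Add(Add(Pow(Z, 2), Mul(1, Z)), Z)) = Mul(Rational(1, 2), Add(Add(Pow(Z, 2), Z), Z)) = Mul(Rational(1, 2), Add(Add(Z, Pow(Z, 2)), Z)) = Mul(Rational(1, 2), Add(Pow(Z, 2), Mul(2, Z))) = Add(Z, Mul(Rational(1, 2), Pow(Z, 2))))
Function('J')(B, D) = Add(-1, D)
Function('L')(u, G) = -17 (Function('L')(u, G) = Add(-12, -5) = -17)
Function('U')(j) = Rational(2, 195) (Function('U')(j) = Pow(Mul(Rational(1, 2), 13, Add(2, 13)), -1) = Pow(Mul(Rational(1, 2), 13, 15), -1) = Pow(Rational(195, 2), -1) = Rational(2, 195))
Add(Add(Function('U')(Function('L')(Function('J')(Mul(-5, Pow(3, -1)), 0), -6)), 14673), 9517) = Add(Add(Rational(2, 195), 14673), 9517) = Add(Rational(2861237, 195), 9517) = Rational(4717052, 195)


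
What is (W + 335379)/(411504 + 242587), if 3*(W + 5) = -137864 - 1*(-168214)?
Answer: 1036472/1962273 ≈ 0.52820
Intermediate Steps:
W = 30335/3 (W = -5 + (-137864 - 1*(-168214))/3 = -5 + (-137864 + 168214)/3 = -5 + (1/3)*30350 = -5 + 30350/3 = 30335/3 ≈ 10112.)
(W + 335379)/(411504 + 242587) = (30335/3 + 335379)/(411504 + 242587) = (1036472/3)/654091 = (1036472/3)*(1/654091) = 1036472/1962273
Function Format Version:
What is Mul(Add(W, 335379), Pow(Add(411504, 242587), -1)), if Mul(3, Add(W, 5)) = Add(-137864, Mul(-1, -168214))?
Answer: Rational(1036472, 1962273) ≈ 0.52820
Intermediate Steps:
W = Rational(30335, 3) (W = Add(-5, Mul(Rational(1, 3), Add(-137864, Mul(-1, -168214)))) = Add(-5, Mul(Rational(1, 3), Add(-137864, 168214))) = Add(-5, Mul(Rational(1, 3), 30350)) = Add(-5, Rational(30350, 3)) = Rational(30335, 3) ≈ 10112.)
Mul(Add(W, 335379), Pow(Add(411504, 242587), -1)) = Mul(Add(Rational(30335, 3), 335379), Pow(Add(411504, 242587), -1)) = Mul(Rational(1036472, 3), Pow(654091, -1)) = Mul(Rational(1036472, 3), Rational(1, 654091)) = Rational(1036472, 1962273)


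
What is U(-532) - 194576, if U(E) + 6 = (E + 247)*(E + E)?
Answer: 108658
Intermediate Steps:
U(E) = -6 + 2*E*(247 + E) (U(E) = -6 + (E + 247)*(E + E) = -6 + (247 + E)*(2*E) = -6 + 2*E*(247 + E))
U(-532) - 194576 = (-6 + 2*(-532)² + 494*(-532)) - 194576 = (-6 + 2*283024 - 262808) - 194576 = (-6 + 566048 - 262808) - 194576 = 303234 - 194576 = 108658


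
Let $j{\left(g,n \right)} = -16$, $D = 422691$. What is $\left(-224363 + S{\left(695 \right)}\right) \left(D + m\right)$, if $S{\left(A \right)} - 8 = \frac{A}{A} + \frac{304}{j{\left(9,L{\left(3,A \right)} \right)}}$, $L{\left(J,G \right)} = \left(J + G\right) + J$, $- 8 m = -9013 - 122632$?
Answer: $- \frac{788261165529}{8} \approx -9.8533 \cdot 10^{10}$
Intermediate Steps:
$m = \frac{131645}{8}$ ($m = - \frac{-9013 - 122632}{8} = \left(- \frac{1}{8}\right) \left(-131645\right) = \frac{131645}{8} \approx 16456.0$)
$L{\left(J,G \right)} = G + 2 J$ ($L{\left(J,G \right)} = \left(G + J\right) + J = G + 2 J$)
$S{\left(A \right)} = -10$ ($S{\left(A \right)} = 8 + \left(\frac{A}{A} + \frac{304}{-16}\right) = 8 + \left(1 + 304 \left(- \frac{1}{16}\right)\right) = 8 + \left(1 - 19\right) = 8 - 18 = -10$)
$\left(-224363 + S{\left(695 \right)}\right) \left(D + m\right) = \left(-224363 - 10\right) \left(422691 + \frac{131645}{8}\right) = \left(-224373\right) \frac{3513173}{8} = - \frac{788261165529}{8}$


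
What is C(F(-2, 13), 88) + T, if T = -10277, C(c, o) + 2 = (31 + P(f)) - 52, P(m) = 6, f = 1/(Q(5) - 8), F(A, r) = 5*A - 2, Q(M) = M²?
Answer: -10294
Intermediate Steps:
F(A, r) = -2 + 5*A
f = 1/17 (f = 1/(5² - 8) = 1/(25 - 8) = 1/17 ≈ 0.058824)
C(c, o) = -17 (C(c, o) = -2 + ((31 + 6) - 52) = -2 + (37 - 52) = -2 - 15 = -17)
C(F(-2, 13), 88) + T = -17 - 10277 = -10294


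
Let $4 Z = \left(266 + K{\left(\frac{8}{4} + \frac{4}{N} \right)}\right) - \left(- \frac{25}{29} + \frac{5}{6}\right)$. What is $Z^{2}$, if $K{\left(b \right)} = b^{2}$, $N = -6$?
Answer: $\frac{19542642025}{4359744} \approx 4482.5$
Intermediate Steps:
$Z = \frac{139795}{2088}$ ($Z = \frac{\left(266 + \left(\frac{8}{4} + \frac{4}{-6}\right)^{2}\right) - \left(- \frac{25}{29} + \frac{5}{6}\right)}{4} = \frac{\left(266 + \left(8 \cdot \frac{1}{4} + 4 \left(- \frac{1}{6}\right)\right)^{2}\right) - - \frac{5}{174}}{4} = \frac{\left(266 + \left(2 - \frac{2}{3}\right)^{2}\right) + \left(- \frac{5}{6} + \frac{25}{29}\right)}{4} = \frac{\left(266 + \left(\frac{4}{3}\right)^{2}\right) + \frac{5}{174}}{4} = \frac{\left(266 + \frac{16}{9}\right) + \frac{5}{174}}{4} = \frac{\frac{2410}{9} + \frac{5}{174}}{4} = \frac{1}{4} \cdot \frac{139795}{522} = \frac{139795}{2088} \approx 66.952$)
$Z^{2} = \left(\frac{139795}{2088}\right)^{2} = \frac{19542642025}{4359744}$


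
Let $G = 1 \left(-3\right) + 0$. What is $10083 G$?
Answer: $-30249$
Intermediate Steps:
$G = -3$ ($G = -3 + 0 = -3$)
$10083 G = 10083 \left(-3\right) = -30249$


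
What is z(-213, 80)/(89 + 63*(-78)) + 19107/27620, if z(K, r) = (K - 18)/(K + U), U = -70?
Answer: 5216750121/7542883900 ≈ 0.69161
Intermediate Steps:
z(K, r) = (-18 + K)/(-70 + K) (z(K, r) = (K - 18)/(K - 70) = (-18 + K)/(-70 + K))
z(-213, 80)/(89 + 63*(-78)) + 19107/27620 = ((-18 - 213)/(-70 - 213))/(89 + 63*(-78)) + 19107/27620 = (-231/(-283))/(89 - 4914) + 19107*(1/27620) = -1/283*(-231)/(-4825) + 19107/27620 = (231/283)*(-1/4825) + 19107/27620 = -231/1365475 + 19107/27620 = 5216750121/7542883900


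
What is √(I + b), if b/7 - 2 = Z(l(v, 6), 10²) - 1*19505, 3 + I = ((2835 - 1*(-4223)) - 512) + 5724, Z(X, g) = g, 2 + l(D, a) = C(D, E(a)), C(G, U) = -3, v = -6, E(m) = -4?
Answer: I*√123554 ≈ 351.5*I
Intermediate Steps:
l(D, a) = -5 (l(D, a) = -2 - 3 = -5)
I = 12267 (I = -3 + (((2835 - 1*(-4223)) - 512) + 5724) = -3 + (((2835 + 4223) - 512) + 5724) = -3 + ((7058 - 512) + 5724) = -3 + (6546 + 5724) = -3 + 12270 = 12267)
b = -135821 (b = 14 + 7*(10² - 1*19505) = 14 + 7*(100 - 19505) = 14 + 7*(-19405) = 14 - 135835 = -135821)
√(I + b) = √(12267 - 135821) = √(-123554) = I*√123554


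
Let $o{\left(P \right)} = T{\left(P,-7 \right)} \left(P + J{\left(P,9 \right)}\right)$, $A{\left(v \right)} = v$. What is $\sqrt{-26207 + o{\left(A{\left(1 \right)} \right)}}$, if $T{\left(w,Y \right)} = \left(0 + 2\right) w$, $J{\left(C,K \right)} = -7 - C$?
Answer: $i \sqrt{26221} \approx 161.93 i$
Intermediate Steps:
$T{\left(w,Y \right)} = 2 w$
$o{\left(P \right)} = - 14 P$ ($o{\left(P \right)} = 2 P \left(P - \left(7 + P\right)\right) = 2 P \left(-7\right) = - 14 P$)
$\sqrt{-26207 + o{\left(A{\left(1 \right)} \right)}} = \sqrt{-26207 - 14} = \sqrt{-26221} = i \sqrt{26221}$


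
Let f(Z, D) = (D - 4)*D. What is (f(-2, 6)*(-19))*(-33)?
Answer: 7524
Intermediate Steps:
f(Z, D) = D*(-4 + D) (f(Z, D) = (-4 + D)*D = D*(-4 + D))
(f(-2, 6)*(-19))*(-33) = ((6*(-4 + 6))*(-19))*(-33) = ((6*2)*(-19))*(-33) = (12*(-19))*(-33) = -228*(-33) = 7524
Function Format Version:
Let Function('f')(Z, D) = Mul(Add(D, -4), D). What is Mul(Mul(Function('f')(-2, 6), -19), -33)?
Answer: 7524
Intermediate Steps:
Function('f')(Z, D) = Mul(D, Add(-4, D)) (Function('f')(Z, D) = Mul(Add(-4, D), D) = Mul(D, Add(-4, D)))
Mul(Mul(Function('f')(-2, 6), -19), -33) = Mul(Mul(Mul(6, Add(-4, 6)), -19), -33) = Mul(Mul(Mul(6, 2), -19), -33) = Mul(Mul(12, -19), -33) = Mul(-228, -33) = 7524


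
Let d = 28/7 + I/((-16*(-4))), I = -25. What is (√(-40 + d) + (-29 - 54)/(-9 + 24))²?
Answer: (664 - 15*I*√2329)²/14400 ≈ -5.7729 - 66.759*I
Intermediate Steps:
d = 231/64 (d = 28/7 - 25/((-16*(-4))) = 28*(⅐) - 25/64 = 4 - 25*1/64 = 4 - 25/64 = 231/64 ≈ 3.6094)
(√(-40 + d) + (-29 - 54)/(-9 + 24))² = (√(-40 + 231/64) + (-29 - 54)/(-9 + 24))² = (√(-2329/64) - 83/15)² = (I*√2329/8 - 83*1/15)² = (I*√2329/8 - 83/15)² = (-83/15 + I*√2329/8)²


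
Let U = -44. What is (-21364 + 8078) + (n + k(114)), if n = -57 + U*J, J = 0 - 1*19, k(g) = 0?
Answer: -12507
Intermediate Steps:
J = -19 (J = 0 - 19 = -19)
n = 779 (n = -57 - 44*(-19) = -57 + 836 = 779)
(-21364 + 8078) + (n + k(114)) = (-21364 + 8078) + (779 + 0) = -13286 + 779 = -12507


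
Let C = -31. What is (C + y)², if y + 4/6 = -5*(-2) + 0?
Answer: 4225/9 ≈ 469.44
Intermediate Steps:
y = 28/3 (y = -⅔ + (-5*(-2) + 0) = -⅔ + (10 + 0) = -⅔ + 10 = 28/3 ≈ 9.3333)
(C + y)² = (-31 + 28/3)² = (-65/3)² = 4225/9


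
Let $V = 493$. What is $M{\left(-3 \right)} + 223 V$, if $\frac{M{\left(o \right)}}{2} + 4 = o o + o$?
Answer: $109943$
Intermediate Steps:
$M{\left(o \right)} = -8 + 2 o + 2 o^{2}$ ($M{\left(o \right)} = -8 + 2 \left(o o + o\right) = -8 + 2 \left(o^{2} + o\right) = -8 + 2 \left(o + o^{2}\right) = -8 + \left(2 o + 2 o^{2}\right) = -8 + 2 o + 2 o^{2}$)
$M{\left(-3 \right)} + 223 V = \left(-8 + 2 \left(-3\right) + 2 \left(-3\right)^{2}\right) + 223 \cdot 493 = \left(-8 - 6 + 2 \cdot 9\right) + 109939 = \left(-8 - 6 + 18\right) + 109939 = 4 + 109939 = 109943$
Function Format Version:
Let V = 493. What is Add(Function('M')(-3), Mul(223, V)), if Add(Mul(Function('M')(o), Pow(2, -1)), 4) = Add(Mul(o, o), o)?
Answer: 109943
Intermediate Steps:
Function('M')(o) = Add(-8, Mul(2, o), Mul(2, Pow(o, 2))) (Function('M')(o) = Add(-8, Mul(2, Add(Mul(o, o), o))) = Add(-8, Mul(2, Add(Pow(o, 2), o))) = Add(-8, Mul(2, Add(o, Pow(o, 2)))) = Add(-8, Add(Mul(2, o), Mul(2, Pow(o, 2)))) = Add(-8, Mul(2, o), Mul(2, Pow(o, 2))))
Add(Function('M')(-3), Mul(223, V)) = Add(Add(-8, Mul(2, -3), Mul(2, Pow(-3, 2))), Mul(223, 493)) = Add(Add(-8, -6, Mul(2, 9)), 109939) = Add(Add(-8, -6, 18), 109939) = Add(4, 109939) = 109943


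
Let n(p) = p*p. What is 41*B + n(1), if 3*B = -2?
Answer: -79/3 ≈ -26.333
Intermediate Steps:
n(p) = p²
B = -⅔ (B = (⅓)*(-2) = -⅔ ≈ -0.66667)
41*B + n(1) = 41*(-⅔) + 1² = -82/3 + 1 = -79/3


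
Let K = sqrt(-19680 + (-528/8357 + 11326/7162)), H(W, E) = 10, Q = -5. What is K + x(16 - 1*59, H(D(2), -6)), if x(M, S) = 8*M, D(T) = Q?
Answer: -344 + 7*I*sqrt(359670613177126421)/29926417 ≈ -344.0 + 140.28*I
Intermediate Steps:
D(T) = -5
K = 7*I*sqrt(359670613177126421)/29926417 (K = sqrt(-19680 + (-528*1/8357 + 11326*(1/7162))) = sqrt(-19680 + (-528/8357 + 5663/3581)) = sqrt(-19680 + 45434923/29926417) = sqrt(-588906451637/29926417) = 7*I*sqrt(359670613177126421)/29926417 ≈ 140.28*I)
K + x(16 - 1*59, H(D(2), -6)) = 7*I*sqrt(359670613177126421)/29926417 + 8*(16 - 1*59) = 7*I*sqrt(359670613177126421)/29926417 + 8*(16 - 59) = 7*I*sqrt(359670613177126421)/29926417 + 8*(-43) = 7*I*sqrt(359670613177126421)/29926417 - 344 = -344 + 7*I*sqrt(359670613177126421)/29926417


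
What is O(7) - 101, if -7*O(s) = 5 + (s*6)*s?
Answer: -1006/7 ≈ -143.71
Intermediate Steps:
O(s) = -5/7 - 6*s²/7 (O(s) = -(5 + (s*6)*s)/7 = -(5 + (6*s)*s)/7 = -(5 + 6*s²)/7 = -5/7 - 6*s²/7)
O(7) - 101 = (-5/7 - 6/7*7²) - 101 = (-5/7 - 6/7*49) - 101 = (-5/7 - 42) - 101 = -299/7 - 101 = -1006/7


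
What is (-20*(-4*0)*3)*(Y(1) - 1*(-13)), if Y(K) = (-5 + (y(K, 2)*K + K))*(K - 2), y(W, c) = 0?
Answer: 0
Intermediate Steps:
Y(K) = (-5 + K)*(-2 + K) (Y(K) = (-5 + (0*K + K))*(K - 2) = (-5 + (0 + K))*(-2 + K) = (-5 + K)*(-2 + K))
(-20*(-4*0)*3)*(Y(1) - 1*(-13)) = (-20*(-4*0)*3)*((10 + 1**2 - 7*1) - 1*(-13)) = (-0*3)*((10 + 1 - 7) + 13) = (-20*0)*(4 + 13) = 0*17 = 0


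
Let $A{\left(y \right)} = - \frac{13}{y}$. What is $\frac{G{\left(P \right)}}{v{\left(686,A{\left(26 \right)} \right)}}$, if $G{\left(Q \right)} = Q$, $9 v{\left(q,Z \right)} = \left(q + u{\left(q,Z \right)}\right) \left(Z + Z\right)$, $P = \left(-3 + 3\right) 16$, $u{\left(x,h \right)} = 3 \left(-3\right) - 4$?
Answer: $0$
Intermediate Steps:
$u{\left(x,h \right)} = -13$ ($u{\left(x,h \right)} = -9 - 4 = -13$)
$P = 0$ ($P = 0 \cdot 16 = 0$)
$v{\left(q,Z \right)} = \frac{2 Z \left(-13 + q\right)}{9}$ ($v{\left(q,Z \right)} = \frac{\left(q - 13\right) \left(Z + Z\right)}{9} = \frac{\left(-13 + q\right) 2 Z}{9} = \frac{2 Z \left(-13 + q\right)}{9}$)
$\frac{G{\left(P \right)}}{v{\left(686,A{\left(26 \right)} \right)}} = \frac{0}{\frac{2}{9} \left(- \frac{13}{26}\right) \left(-13 + 686\right)} = \frac{0}{\frac{2}{9} \left(\left(-13\right) \frac{1}{26}\right) 673} = \frac{0}{\frac{2}{9} \left(- \frac{1}{2}\right) 673} = \frac{0}{- \frac{673}{9}} = 0 \left(- \frac{9}{673}\right) = 0$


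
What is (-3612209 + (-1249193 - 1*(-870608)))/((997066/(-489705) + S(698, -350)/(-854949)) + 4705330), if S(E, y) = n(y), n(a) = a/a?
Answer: -185648544264753970/218888092643852279 ≈ -0.84814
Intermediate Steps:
n(a) = 1
S(E, y) = 1
(-3612209 + (-1249193 - 1*(-870608)))/((997066/(-489705) + S(698, -350)/(-854949)) + 4705330) = (-3612209 + (-1249193 - 1*(-870608)))/((997066/(-489705) + 1/(-854949)) + 4705330) = (-3612209 + (-1249193 + 870608))/((997066*(-1/489705) + 1*(-1/854949)) + 4705330) = (-3612209 - 378585)/((-997066/489705 - 1/854949) + 4705330) = -3990794/(-94715674371/46519200005 + 4705330) = -3990794/218888092643852279/46519200005 = -3990794*46519200005/218888092643852279 = -185648544264753970/218888092643852279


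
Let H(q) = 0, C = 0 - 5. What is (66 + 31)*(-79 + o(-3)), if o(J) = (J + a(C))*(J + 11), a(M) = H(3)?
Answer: -9991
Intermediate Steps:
C = -5
a(M) = 0
o(J) = J*(11 + J) (o(J) = (J + 0)*(J + 11) = J*(11 + J))
(66 + 31)*(-79 + o(-3)) = (66 + 31)*(-79 - 3*(11 - 3)) = 97*(-79 - 3*8) = 97*(-79 - 24) = 97*(-103) = -9991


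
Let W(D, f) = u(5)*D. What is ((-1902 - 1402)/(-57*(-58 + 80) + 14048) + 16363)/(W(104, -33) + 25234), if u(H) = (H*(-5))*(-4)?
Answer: 104672459/227950698 ≈ 0.45919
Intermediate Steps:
u(H) = 20*H (u(H) = -5*H*(-4) = 20*H)
W(D, f) = 100*D (W(D, f) = (20*5)*D = 100*D)
((-1902 - 1402)/(-57*(-58 + 80) + 14048) + 16363)/(W(104, -33) + 25234) = ((-1902 - 1402)/(-57*(-58 + 80) + 14048) + 16363)/(100*104 + 25234) = (-3304/(-57*22 + 14048) + 16363)/(10400 + 25234) = (-3304/(-1254 + 14048) + 16363)/35634 = (-3304/12794 + 16363)*(1/35634) = (-3304*1/12794 + 16363)*(1/35634) = (-1652/6397 + 16363)*(1/35634) = (104672459/6397)*(1/35634) = 104672459/227950698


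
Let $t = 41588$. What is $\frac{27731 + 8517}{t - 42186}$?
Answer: $- \frac{788}{13} \approx -60.615$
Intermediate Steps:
$\frac{27731 + 8517}{t - 42186} = \frac{27731 + 8517}{41588 - 42186} = \frac{36248}{-598} = 36248 \left(- \frac{1}{598}\right) = - \frac{788}{13}$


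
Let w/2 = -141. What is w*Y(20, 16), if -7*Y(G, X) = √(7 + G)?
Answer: 846*√3/7 ≈ 209.33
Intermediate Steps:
w = -282 (w = 2*(-141) = -282)
Y(G, X) = -√(7 + G)/7
w*Y(20, 16) = -(-282)*√(7 + 20)/7 = -(-282)*√27/7 = -(-282)*3*√3/7 = -(-846)*√3/7 = 846*√3/7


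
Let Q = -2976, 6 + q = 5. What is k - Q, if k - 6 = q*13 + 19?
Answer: 2988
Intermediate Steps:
q = -1 (q = -6 + 5 = -1)
k = 12 (k = 6 + (-1*13 + 19) = 6 + (-13 + 19) = 6 + 6 = 12)
k - Q = 12 - 1*(-2976) = 12 + 2976 = 2988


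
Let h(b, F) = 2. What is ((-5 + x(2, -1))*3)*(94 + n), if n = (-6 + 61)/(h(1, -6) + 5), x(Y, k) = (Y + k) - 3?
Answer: -2139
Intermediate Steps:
x(Y, k) = -3 + Y + k
n = 55/7 (n = (-6 + 61)/(2 + 5) = 55/7 ≈ 7.8571)
((-5 + x(2, -1))*3)*(94 + n) = ((-5 + (-3 + 2 - 1))*3)*(94 + 55/7) = ((-5 - 2)*3)*(713/7) = -7*3*(713/7) = -21*713/7 = -2139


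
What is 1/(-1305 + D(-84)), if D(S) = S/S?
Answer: -1/1304 ≈ -0.00076687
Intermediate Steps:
D(S) = 1
1/(-1305 + D(-84)) = 1/(-1305 + 1) = 1/(-1304) = -1/1304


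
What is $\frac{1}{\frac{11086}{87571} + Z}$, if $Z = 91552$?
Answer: $\frac{87571}{8017311278} \approx 1.0923 \cdot 10^{-5}$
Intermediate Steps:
$\frac{1}{\frac{11086}{87571} + Z} = \frac{1}{\frac{11086}{87571} + 91552} = \frac{1}{\frac{8017311278}{87571}} = \frac{87571}{8017311278}$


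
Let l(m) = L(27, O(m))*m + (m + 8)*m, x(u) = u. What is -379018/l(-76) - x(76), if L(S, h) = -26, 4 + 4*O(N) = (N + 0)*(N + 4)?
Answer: -460981/3572 ≈ -129.05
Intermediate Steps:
O(N) = -1 + N*(4 + N)/4 (O(N) = -1 + ((N + 0)*(N + 4))/4 = -1 + (N*(4 + N))/4 = -1 + N*(4 + N)/4)
l(m) = -26*m + m*(8 + m) (l(m) = -26*m + (m + 8)*m = -26*m + (8 + m)*m = -26*m + m*(8 + m))
-379018/l(-76) - x(76) = -379018*(-1/(76*(-18 - 76))) - 1*76 = -379018/((-76*(-94))) - 76 = -379018/7144 - 76 = -379018*1/7144 - 76 = -189509/3572 - 76 = -460981/3572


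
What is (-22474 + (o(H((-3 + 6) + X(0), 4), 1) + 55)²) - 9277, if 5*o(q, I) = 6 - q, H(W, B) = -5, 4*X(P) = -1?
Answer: -711979/25 ≈ -28479.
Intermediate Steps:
X(P) = -¼ (X(P) = (¼)*(-1) = -¼)
o(q, I) = 6/5 - q/5 (o(q, I) = (6 - q)/5 = 6/5 - q/5)
(-22474 + (o(H((-3 + 6) + X(0), 4), 1) + 55)²) - 9277 = (-22474 + ((6/5 - ⅕*(-5)) + 55)²) - 9277 = (-22474 + ((6/5 + 1) + 55)²) - 9277 = (-22474 + (11/5 + 55)²) - 9277 = (-22474 + (286/5)²) - 9277 = (-22474 + 81796/25) - 9277 = -480054/25 - 9277 = -711979/25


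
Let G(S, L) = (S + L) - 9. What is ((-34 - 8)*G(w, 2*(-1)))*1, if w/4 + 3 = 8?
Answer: -378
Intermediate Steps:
w = 20 (w = -12 + 4*8 = -12 + 32 = 20)
G(S, L) = -9 + L + S (G(S, L) = (L + S) - 9 = -9 + L + S)
((-34 - 8)*G(w, 2*(-1)))*1 = ((-34 - 8)*(-9 + 2*(-1) + 20))*1 = -42*(-9 - 2 + 20)*1 = -42*9*1 = -378*1 = -378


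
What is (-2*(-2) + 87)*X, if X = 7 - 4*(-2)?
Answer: 1365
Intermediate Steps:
X = 15 (X = 7 + 8 = 15)
(-2*(-2) + 87)*X = (-2*(-2) + 87)*15 = (4 + 87)*15 = 91*15 = 1365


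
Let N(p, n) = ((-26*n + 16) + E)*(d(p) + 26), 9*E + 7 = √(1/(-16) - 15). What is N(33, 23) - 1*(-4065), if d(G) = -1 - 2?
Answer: -84050/9 + 23*I*√241/36 ≈ -9338.9 + 9.9182*I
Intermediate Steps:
d(G) = -3
E = -7/9 + I*√241/36 (E = -7/9 + √(1/(-16) - 15)/9 = -7/9 + √(-1/16 - 15)/9 = -7/9 + √(-241/16)/9 = -7/9 + (I*√241/4)/9 = -7/9 + I*√241/36 ≈ -0.77778 + 0.43123*I)
N(p, n) = 3151/9 - 598*n + 23*I*√241/36 (N(p, n) = ((-26*n + 16) + (-7/9 + I*√241/36))*(-3 + 26) = ((16 - 26*n) + (-7/9 + I*√241/36))*23 = (137/9 - 26*n + I*√241/36)*23 = 3151/9 - 598*n + 23*I*√241/36)
N(33, 23) - 1*(-4065) = (3151/9 - 598*23 + 23*I*√241/36) - 1*(-4065) = (3151/9 - 13754 + 23*I*√241/36) + 4065 = (-120635/9 + 23*I*√241/36) + 4065 = -84050/9 + 23*I*√241/36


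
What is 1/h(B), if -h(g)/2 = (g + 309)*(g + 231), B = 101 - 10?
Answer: -1/257600 ≈ -3.8820e-6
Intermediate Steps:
B = 91
h(g) = -2*(231 + g)*(309 + g) (h(g) = -2*(g + 309)*(g + 231) = -2*(309 + g)*(231 + g) = -2*(231 + g)*(309 + g))
1/h(B) = 1/(-142758 - 1080*91 - 2*91**2) = 1/(-142758 - 98280 - 2*8281) = 1/(-142758 - 98280 - 16562) = 1/(-257600) = -1/257600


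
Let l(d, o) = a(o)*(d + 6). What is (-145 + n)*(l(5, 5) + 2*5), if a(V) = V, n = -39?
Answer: -11960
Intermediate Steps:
l(d, o) = o*(6 + d) (l(d, o) = o*(d + 6) = o*(6 + d))
(-145 + n)*(l(5, 5) + 2*5) = (-145 - 39)*(5*(6 + 5) + 2*5) = -184*(5*11 + 10) = -184*(55 + 10) = -184*65 = -11960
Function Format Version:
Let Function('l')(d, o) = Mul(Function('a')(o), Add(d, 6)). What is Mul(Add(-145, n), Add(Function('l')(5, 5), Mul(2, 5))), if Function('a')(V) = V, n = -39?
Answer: -11960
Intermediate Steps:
Function('l')(d, o) = Mul(o, Add(6, d)) (Function('l')(d, o) = Mul(o, Add(d, 6)) = Mul(o, Add(6, d)))
Mul(Add(-145, n), Add(Function('l')(5, 5), Mul(2, 5))) = Mul(Add(-145, -39), Add(Mul(5, Add(6, 5)), Mul(2, 5))) = Mul(-184, Add(Mul(5, 11), 10)) = Mul(-184, Add(55, 10)) = Mul(-184, 65) = -11960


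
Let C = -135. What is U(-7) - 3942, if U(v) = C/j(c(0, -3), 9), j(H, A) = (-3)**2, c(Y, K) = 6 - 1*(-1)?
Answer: -3957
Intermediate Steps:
c(Y, K) = 7 (c(Y, K) = 6 + 1 = 7)
j(H, A) = 9
U(v) = -15 (U(v) = -135/9 = -135*1/9 = -15)
U(-7) - 3942 = -15 - 3942 = -3957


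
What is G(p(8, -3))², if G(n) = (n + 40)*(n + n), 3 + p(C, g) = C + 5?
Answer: 1000000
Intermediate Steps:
p(C, g) = 2 + C (p(C, g) = -3 + (C + 5) = -3 + (5 + C) = 2 + C)
G(n) = 2*n*(40 + n) (G(n) = (40 + n)*(2*n) = 2*n*(40 + n))
G(p(8, -3))² = (2*(2 + 8)*(40 + (2 + 8)))² = (2*10*(40 + 10))² = (2*10*50)² = 1000² = 1000000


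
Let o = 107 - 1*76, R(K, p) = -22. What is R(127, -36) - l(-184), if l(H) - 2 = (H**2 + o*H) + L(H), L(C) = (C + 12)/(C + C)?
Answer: -2592235/92 ≈ -28176.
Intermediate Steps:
L(C) = (12 + C)/(2*C) (L(C) = (12 + C)/((2*C)) = (12 + C)*(1/(2*C)) = (12 + C)/(2*C))
o = 31 (o = 107 - 76 = 31)
l(H) = 2 + H**2 + 31*H + (12 + H)/(2*H) (l(H) = 2 + ((H**2 + 31*H) + (12 + H)/(2*H)) = 2 + (H**2 + 31*H + (12 + H)/(2*H)) = 2 + H**2 + 31*H + (12 + H)/(2*H))
R(127, -36) - l(-184) = -22 - (5/2 + (-184)**2 + 6/(-184) + 31*(-184)) = -22 - (5/2 + 33856 + 6*(-1/184) - 5704) = -22 - (5/2 + 33856 - 3/92 - 5704) = -22 - 1*2590211/92 = -22 - 2590211/92 = -2592235/92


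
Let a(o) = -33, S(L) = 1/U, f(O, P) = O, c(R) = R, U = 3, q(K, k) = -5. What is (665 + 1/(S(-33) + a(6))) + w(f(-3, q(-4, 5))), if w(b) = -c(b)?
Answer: 65461/98 ≈ 667.97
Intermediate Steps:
S(L) = ⅓ (S(L) = 1/3 = ⅓)
w(b) = -b
(665 + 1/(S(-33) + a(6))) + w(f(-3, q(-4, 5))) = (665 + 1/(⅓ - 33)) - 1*(-3) = (665 + 1/(-98/3)) + 3 = (665 - 3/98) + 3 = 65167/98 + 3 = 65461/98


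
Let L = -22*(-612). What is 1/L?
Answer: 1/13464 ≈ 7.4272e-5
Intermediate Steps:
L = 13464
1/L = 1/13464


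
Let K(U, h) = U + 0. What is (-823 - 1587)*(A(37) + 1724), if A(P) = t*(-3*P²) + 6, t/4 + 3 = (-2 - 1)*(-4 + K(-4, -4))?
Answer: 827251780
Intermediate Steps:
K(U, h) = U
t = 84 (t = -12 + 4*((-2 - 1)*(-4 - 4)) = -12 + 4*(-3*(-8)) = -12 + 4*24 = -12 + 96 = 84)
A(P) = 6 - 252*P² (A(P) = 84*(-3*P²) + 6 = -252*P² + 6 = 6 - 252*P²)
(-823 - 1587)*(A(37) + 1724) = (-823 - 1587)*((6 - 252*37²) + 1724) = -2410*((6 - 252*1369) + 1724) = -2410*((6 - 344988) + 1724) = -2410*(-344982 + 1724) = -2410*(-343258) = 827251780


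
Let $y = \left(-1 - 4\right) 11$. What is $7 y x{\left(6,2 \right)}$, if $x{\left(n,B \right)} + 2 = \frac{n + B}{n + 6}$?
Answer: $\frac{1540}{3} \approx 513.33$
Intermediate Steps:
$y = -55$ ($y = \left(-5\right) 11 = -55$)
$x{\left(n,B \right)} = -2 + \frac{B + n}{6 + n}$ ($x{\left(n,B \right)} = -2 + \frac{n + B}{n + 6} = -2 + \frac{B + n}{6 + n}$)
$7 y x{\left(6,2 \right)} = 7 \left(-55\right) \frac{-12 + 2 - 6}{6 + 6} = - 385 \frac{-12 + 2 - 6}{12} = - 385 \cdot \frac{1}{12} \left(-16\right) = \left(-385\right) \left(- \frac{4}{3}\right) = \frac{1540}{3}$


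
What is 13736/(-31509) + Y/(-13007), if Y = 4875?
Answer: -332270527/409837563 ≈ -0.81074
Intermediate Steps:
13736/(-31509) + Y/(-13007) = 13736/(-31509) + 4875/(-13007) = 13736*(-1/31509) + 4875*(-1/13007) = -13736/31509 - 4875/13007 = -332270527/409837563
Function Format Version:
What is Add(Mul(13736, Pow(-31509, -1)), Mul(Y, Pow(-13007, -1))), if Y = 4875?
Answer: Rational(-332270527, 409837563) ≈ -0.81074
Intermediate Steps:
Add(Mul(13736, Pow(-31509, -1)), Mul(Y, Pow(-13007, -1))) = Add(Mul(13736, Pow(-31509, -1)), Mul(4875, Pow(-13007, -1))) = Add(Mul(13736, Rational(-1, 31509)), Mul(4875, Rational(-1, 13007))) = Add(Rational(-13736, 31509), Rational(-4875, 13007)) = Rational(-332270527, 409837563)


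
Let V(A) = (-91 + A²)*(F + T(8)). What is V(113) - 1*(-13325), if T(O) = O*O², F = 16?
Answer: 6707309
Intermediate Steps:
T(O) = O³
V(A) = -48048 + 528*A² (V(A) = (-91 + A²)*(16 + 8³) = (-91 + A²)*(16 + 512) = (-91 + A²)*528 = -48048 + 528*A²)
V(113) - 1*(-13325) = (-48048 + 528*113²) - 1*(-13325) = (-48048 + 528*12769) + 13325 = (-48048 + 6742032) + 13325 = 6693984 + 13325 = 6707309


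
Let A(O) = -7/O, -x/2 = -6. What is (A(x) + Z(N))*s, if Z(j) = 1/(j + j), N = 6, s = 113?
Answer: -113/2 ≈ -56.500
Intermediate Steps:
Z(j) = 1/(2*j)
x = 12 (x = -2*(-6) = 12)
(A(x) + Z(N))*s = (-7/12 + (½)/6)*113 = (-7*1/12 + (½)*(⅙))*113 = (-7/12 + 1/12)*113 = -½*113 = -113/2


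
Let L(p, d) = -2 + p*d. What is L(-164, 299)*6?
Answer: -294228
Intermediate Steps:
L(p, d) = -2 + d*p
L(-164, 299)*6 = (-2 + 299*(-164))*6 = (-2 - 49036)*6 = -49038*6 = -294228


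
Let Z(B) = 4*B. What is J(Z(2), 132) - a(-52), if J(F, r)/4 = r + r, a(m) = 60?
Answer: 996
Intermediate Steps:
J(F, r) = 8*r (J(F, r) = 4*(r + r) = 4*(2*r) = 8*r)
J(Z(2), 132) - a(-52) = 8*132 - 1*60 = 1056 - 60 = 996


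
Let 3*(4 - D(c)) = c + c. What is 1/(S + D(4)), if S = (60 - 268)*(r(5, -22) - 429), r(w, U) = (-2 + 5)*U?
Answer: 3/308884 ≈ 9.7124e-6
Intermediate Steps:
r(w, U) = 3*U
S = 102960 (S = (60 - 268)*(3*(-22) - 429) = -208*(-66 - 429) = -208*(-495) = 102960)
D(c) = 4 - 2*c/3 (D(c) = 4 - (c + c)/3 = 4 - 2*c/3)
1/(S + D(4)) = 1/(102960 + (4 - ⅔*4)) = 1/(102960 + (4 - 8/3)) = 1/(102960 + 4/3) = 1/(308884/3) = 3/308884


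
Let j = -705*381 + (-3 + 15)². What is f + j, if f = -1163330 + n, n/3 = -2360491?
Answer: -8513264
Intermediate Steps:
n = -7081473 (n = 3*(-2360491) = -7081473)
j = -268461 (j = -268605 + 12² = -268605 + 144 = -268461)
f = -8244803 (f = -1163330 - 7081473 = -8244803)
f + j = -8244803 - 268461 = -8513264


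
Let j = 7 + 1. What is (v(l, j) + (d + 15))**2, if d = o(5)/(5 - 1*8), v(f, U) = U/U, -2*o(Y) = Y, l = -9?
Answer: 10201/36 ≈ 283.36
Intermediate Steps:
o(Y) = -Y/2
j = 8
v(f, U) = 1
d = 5/6 (d = (-1/2*5)/(5 - 1*8) = -5/(2*(5 - 8)) = -5/2/(-3) = -5/2*(-1/3) = 5/6 ≈ 0.83333)
(v(l, j) + (d + 15))**2 = (1 + (5/6 + 15))**2 = (1 + 95/6)**2 = (101/6)**2 = 10201/36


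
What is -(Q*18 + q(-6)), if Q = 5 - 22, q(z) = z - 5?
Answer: 317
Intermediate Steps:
q(z) = -5 + z
Q = -17
-(Q*18 + q(-6)) = -(-17*18 + (-5 - 6)) = -(-306 - 11) = -1*(-317) = 317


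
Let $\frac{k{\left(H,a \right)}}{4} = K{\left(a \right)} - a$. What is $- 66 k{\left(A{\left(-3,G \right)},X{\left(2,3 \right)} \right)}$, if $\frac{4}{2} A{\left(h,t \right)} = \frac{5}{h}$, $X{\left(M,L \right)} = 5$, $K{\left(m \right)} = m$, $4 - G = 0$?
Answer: $0$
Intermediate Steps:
$G = 4$ ($G = 4 - 0 = 4 + 0 = 4$)
$A{\left(h,t \right)} = \frac{5}{2 h}$ ($A{\left(h,t \right)} = \frac{5 \frac{1}{h}}{2} = \frac{5}{2 h}$)
$k{\left(H,a \right)} = 0$ ($k{\left(H,a \right)} = 4 \left(a - a\right) = 4 \cdot 0 = 0$)
$- 66 k{\left(A{\left(-3,G \right)},X{\left(2,3 \right)} \right)} = \left(-66\right) 0 = 0$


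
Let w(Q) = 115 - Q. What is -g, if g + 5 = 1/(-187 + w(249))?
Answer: 1606/321 ≈ 5.0031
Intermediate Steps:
g = -1606/321 (g = -5 + 1/(-187 + (115 - 1*249)) = -5 + 1/(-187 + (115 - 249)) = -5 + 1/(-187 - 134) = -5 + 1/(-321) = -5 - 1/321 = -1606/321 ≈ -5.0031)
-g = -1*(-1606/321) = 1606/321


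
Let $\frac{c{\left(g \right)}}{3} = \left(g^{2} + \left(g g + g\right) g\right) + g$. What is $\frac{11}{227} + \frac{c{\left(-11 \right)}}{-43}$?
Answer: $\frac{749573}{9761} \approx 76.793$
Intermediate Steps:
$c{\left(g \right)} = 3 g + 3 g^{2} + 3 g \left(g + g^{2}\right)$ ($c{\left(g \right)} = 3 \left(\left(g^{2} + \left(g g + g\right) g\right) + g\right) = 3 \left(\left(g^{2} + \left(g^{2} + g\right) g\right) + g\right) = 3 \left(\left(g^{2} + \left(g + g^{2}\right) g\right) + g\right) = 3 \left(\left(g^{2} + g \left(g + g^{2}\right)\right) + g\right) = 3 \left(g + g^{2} + g \left(g + g^{2}\right)\right) = 3 g + 3 g^{2} + 3 g \left(g + g^{2}\right)$)
$\frac{11}{227} + \frac{c{\left(-11 \right)}}{-43} = \frac{11}{227} + \frac{3 \left(-11\right) \left(1 + \left(-11\right)^{2} + 2 \left(-11\right)\right)}{-43} = 11 \cdot \frac{1}{227} + 3 \left(-11\right) \left(1 + 121 - 22\right) \left(- \frac{1}{43}\right) = \frac{11}{227} + 3 \left(-11\right) 100 \left(- \frac{1}{43}\right) = \frac{11}{227} - - \frac{3300}{43} = \frac{11}{227} + \frac{3300}{43} = \frac{749573}{9761}$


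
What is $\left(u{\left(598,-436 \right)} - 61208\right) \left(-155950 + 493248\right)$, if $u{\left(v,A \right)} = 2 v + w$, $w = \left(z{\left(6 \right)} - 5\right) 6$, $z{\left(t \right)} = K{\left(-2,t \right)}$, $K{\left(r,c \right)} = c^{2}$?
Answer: $-20179190148$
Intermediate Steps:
$z{\left(t \right)} = t^{2}$
$w = 186$ ($w = \left(6^{2} - 5\right) 6 = \left(36 - 5\right) 6 = 31 \cdot 6 = 186$)
$u{\left(v,A \right)} = 186 + 2 v$ ($u{\left(v,A \right)} = 2 v + 186 = 186 + 2 v$)
$\left(u{\left(598,-436 \right)} - 61208\right) \left(-155950 + 493248\right) = \left(\left(186 + 2 \cdot 598\right) - 61208\right) \left(-155950 + 493248\right) = \left(\left(186 + 1196\right) - 61208\right) 337298 = \left(1382 - 61208\right) 337298 = \left(-59826\right) 337298 = -20179190148$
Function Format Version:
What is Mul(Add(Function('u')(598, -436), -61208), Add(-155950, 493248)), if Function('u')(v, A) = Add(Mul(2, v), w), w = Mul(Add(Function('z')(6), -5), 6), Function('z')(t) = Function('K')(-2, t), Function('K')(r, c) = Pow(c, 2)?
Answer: -20179190148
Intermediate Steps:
Function('z')(t) = Pow(t, 2)
w = 186 (w = Mul(Add(Pow(6, 2), -5), 6) = Mul(Add(36, -5), 6) = Mul(31, 6) = 186)
Function('u')(v, A) = Add(186, Mul(2, v)) (Function('u')(v, A) = Add(Mul(2, v), 186) = Add(186, Mul(2, v)))
Mul(Add(Function('u')(598, -436), -61208), Add(-155950, 493248)) = Mul(Add(Add(186, Mul(2, 598)), -61208), Add(-155950, 493248)) = Mul(Add(Add(186, 1196), -61208), 337298) = Mul(Add(1382, -61208), 337298) = Mul(-59826, 337298) = -20179190148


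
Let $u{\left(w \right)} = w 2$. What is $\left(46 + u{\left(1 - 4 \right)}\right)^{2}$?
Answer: $1600$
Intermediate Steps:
$u{\left(w \right)} = 2 w$
$\left(46 + u{\left(1 - 4 \right)}\right)^{2} = \left(46 + 2 \left(1 - 4\right)\right)^{2} = \left(46 + 2 \left(-3\right)\right)^{2} = \left(46 - 6\right)^{2} = 40^{2} = 1600$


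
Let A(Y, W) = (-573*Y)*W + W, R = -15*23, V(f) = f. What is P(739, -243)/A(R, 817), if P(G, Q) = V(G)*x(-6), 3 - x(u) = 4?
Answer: -739/161509462 ≈ -4.5756e-6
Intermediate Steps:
R = -345
x(u) = -1 (x(u) = 3 - 1*4 = 3 - 4 = -1)
P(G, Q) = -G (P(G, Q) = G*(-1) = -G)
A(Y, W) = W - 573*W*Y (A(Y, W) = -573*W*Y + W = W - 573*W*Y)
P(739, -243)/A(R, 817) = (-1*739)/((817*(1 - 573*(-345)))) = -739*1/(817*(1 + 197685)) = -739/(817*197686) = -739/161509462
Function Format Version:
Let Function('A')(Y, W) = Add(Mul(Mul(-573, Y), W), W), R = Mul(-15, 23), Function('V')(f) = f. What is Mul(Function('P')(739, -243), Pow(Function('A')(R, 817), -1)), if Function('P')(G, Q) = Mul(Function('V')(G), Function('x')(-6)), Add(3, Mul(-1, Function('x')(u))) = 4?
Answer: Rational(-739, 161509462) ≈ -4.5756e-6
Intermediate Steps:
R = -345
Function('x')(u) = -1 (Function('x')(u) = Add(3, Mul(-1, 4)) = Add(3, -4) = -1)
Function('P')(G, Q) = Mul(-1, G) (Function('P')(G, Q) = Mul(G, -1) = Mul(-1, G))
Function('A')(Y, W) = Add(W, Mul(-573, W, Y)) (Function('A')(Y, W) = Add(Mul(-573, W, Y), W) = Add(W, Mul(-573, W, Y)))
Mul(Function('P')(739, -243), Pow(Function('A')(R, 817), -1)) = Mul(Mul(-1, 739), Pow(Mul(817, Add(1, Mul(-573, -345))), -1)) = Mul(-739, Pow(Mul(817, Add(1, 197685)), -1)) = Mul(-739, Pow(Mul(817, 197686), -1)) = Mul(-739, Pow(161509462, -1)) = Mul(-739, Rational(1, 161509462)) = Rational(-739, 161509462)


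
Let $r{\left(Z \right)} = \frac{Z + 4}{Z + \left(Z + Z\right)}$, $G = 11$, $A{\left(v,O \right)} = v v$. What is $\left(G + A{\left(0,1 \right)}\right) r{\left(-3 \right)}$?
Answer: $- \frac{11}{9} \approx -1.2222$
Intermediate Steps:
$A{\left(v,O \right)} = v^{2}$
$r{\left(Z \right)} = \frac{4 + Z}{3 Z}$ ($r{\left(Z \right)} = \frac{4 + Z}{Z + 2 Z} = \frac{4 + Z}{3 Z}$)
$\left(G + A{\left(0,1 \right)}\right) r{\left(-3 \right)} = \left(11 + 0^{2}\right) \frac{4 - 3}{3 \left(-3\right)} = \left(11 + 0\right) \frac{1}{3} \left(- \frac{1}{3}\right) 1 = 11 \left(- \frac{1}{9}\right) = - \frac{11}{9}$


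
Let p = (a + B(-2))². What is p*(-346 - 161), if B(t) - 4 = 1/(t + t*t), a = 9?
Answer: -369603/4 ≈ -92401.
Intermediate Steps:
B(t) = 4 + 1/(t + t²) (B(t) = 4 + 1/(t + t*t) = 4 + 1/(t + t²))
p = 729/4 (p = (9 + (1 + 4*(-2) + 4*(-2)²)/((-2)*(1 - 2)))² = (9 - ½*(1 - 8 + 4*4)/(-1))² = (9 - ½*(-1)*(1 - 8 + 16))² = (9 - ½*(-1)*9)² = (9 + 9/2)² = (27/2)² = 729/4 ≈ 182.25)
p*(-346 - 161) = 729*(-346 - 161)/4 = (729/4)*(-507) = -369603/4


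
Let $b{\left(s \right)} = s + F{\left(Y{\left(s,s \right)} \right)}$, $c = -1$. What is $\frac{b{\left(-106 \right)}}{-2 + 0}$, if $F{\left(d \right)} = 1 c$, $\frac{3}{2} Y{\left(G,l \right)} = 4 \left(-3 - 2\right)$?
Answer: $\frac{107}{2} \approx 53.5$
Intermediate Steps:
$Y{\left(G,l \right)} = - \frac{40}{3}$ ($Y{\left(G,l \right)} = \frac{2 \cdot 4 \left(-3 - 2\right)}{3} = \frac{2 \cdot 4 \left(-5\right)}{3} = \frac{2}{3} \left(-20\right) = - \frac{40}{3}$)
$F{\left(d \right)} = -1$ ($F{\left(d \right)} = 1 \left(-1\right) = -1$)
$b{\left(s \right)} = -1 + s$ ($b{\left(s \right)} = s - 1 = -1 + s$)
$\frac{b{\left(-106 \right)}}{-2 + 0} = \frac{-1 - 106}{-2 + 0} = \frac{1}{-2} \left(-107\right) = \left(- \frac{1}{2}\right) \left(-107\right) = \frac{107}{2}$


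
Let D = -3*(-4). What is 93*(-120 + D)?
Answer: -10044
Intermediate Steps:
D = 12
93*(-120 + D) = 93*(-120 + 12) = 93*(-108) = -10044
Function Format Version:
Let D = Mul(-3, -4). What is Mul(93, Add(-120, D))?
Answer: -10044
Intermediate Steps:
D = 12
Mul(93, Add(-120, D)) = Mul(93, Add(-120, 12)) = Mul(93, -108) = -10044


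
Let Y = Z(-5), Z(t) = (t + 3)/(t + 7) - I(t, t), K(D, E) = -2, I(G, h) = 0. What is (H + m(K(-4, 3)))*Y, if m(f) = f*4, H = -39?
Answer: 47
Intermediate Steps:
Z(t) = (3 + t)/(7 + t) (Z(t) = (t + 3)/(t + 7) - 1*0 = (3 + t)/(7 + t) + 0 = (3 + t)/(7 + t))
Y = -1 (Y = (3 - 5)/(7 - 5) = -2/2 = (½)*(-2) = -1)
m(f) = 4*f
(H + m(K(-4, 3)))*Y = (-39 + 4*(-2))*(-1) = (-39 - 8)*(-1) = -47*(-1) = 47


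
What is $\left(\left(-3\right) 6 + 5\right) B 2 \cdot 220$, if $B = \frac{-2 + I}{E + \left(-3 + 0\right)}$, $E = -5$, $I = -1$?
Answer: $-2145$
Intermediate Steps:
$B = \frac{3}{8}$ ($B = \frac{-2 - 1}{-5 + \left(-3 + 0\right)} = - \frac{3}{-5 - 3} = - \frac{3}{-8} = \left(-3\right) \left(- \frac{1}{8}\right) = \frac{3}{8} \approx 0.375$)
$\left(\left(-3\right) 6 + 5\right) B 2 \cdot 220 = \left(\left(-3\right) 6 + 5\right) \frac{3}{8} \cdot 2 \cdot 220 = \left(-18 + 5\right) \frac{3}{8} \cdot 2 \cdot 220 = \left(-13\right) \frac{3}{8} \cdot 2 \cdot 220 = \left(- \frac{39}{8}\right) 2 \cdot 220 = \left(- \frac{39}{4}\right) 220 = -2145$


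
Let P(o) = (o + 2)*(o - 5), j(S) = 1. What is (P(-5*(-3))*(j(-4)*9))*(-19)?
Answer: -29070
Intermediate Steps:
P(o) = (-5 + o)*(2 + o) (P(o) = (2 + o)*(-5 + o) = (-5 + o)*(2 + o))
(P(-5*(-3))*(j(-4)*9))*(-19) = ((-10 + (-5*(-3))² - (-15)*(-3))*(1*9))*(-19) = ((-10 + 15² - 3*15)*9)*(-19) = ((-10 + 225 - 45)*9)*(-19) = (170*9)*(-19) = 1530*(-19) = -29070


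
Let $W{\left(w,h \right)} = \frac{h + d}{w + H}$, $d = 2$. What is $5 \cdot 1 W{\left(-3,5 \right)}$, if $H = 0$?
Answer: $- \frac{35}{3} \approx -11.667$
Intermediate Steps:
$W{\left(w,h \right)} = \frac{2 + h}{w}$ ($W{\left(w,h \right)} = \frac{h + 2}{w + 0} = \frac{2 + h}{w}$)
$5 \cdot 1 W{\left(-3,5 \right)} = 5 \cdot 1 \frac{2 + 5}{-3} = 5 \left(\left(- \frac{1}{3}\right) 7\right) = 5 \left(- \frac{7}{3}\right) = - \frac{35}{3}$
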